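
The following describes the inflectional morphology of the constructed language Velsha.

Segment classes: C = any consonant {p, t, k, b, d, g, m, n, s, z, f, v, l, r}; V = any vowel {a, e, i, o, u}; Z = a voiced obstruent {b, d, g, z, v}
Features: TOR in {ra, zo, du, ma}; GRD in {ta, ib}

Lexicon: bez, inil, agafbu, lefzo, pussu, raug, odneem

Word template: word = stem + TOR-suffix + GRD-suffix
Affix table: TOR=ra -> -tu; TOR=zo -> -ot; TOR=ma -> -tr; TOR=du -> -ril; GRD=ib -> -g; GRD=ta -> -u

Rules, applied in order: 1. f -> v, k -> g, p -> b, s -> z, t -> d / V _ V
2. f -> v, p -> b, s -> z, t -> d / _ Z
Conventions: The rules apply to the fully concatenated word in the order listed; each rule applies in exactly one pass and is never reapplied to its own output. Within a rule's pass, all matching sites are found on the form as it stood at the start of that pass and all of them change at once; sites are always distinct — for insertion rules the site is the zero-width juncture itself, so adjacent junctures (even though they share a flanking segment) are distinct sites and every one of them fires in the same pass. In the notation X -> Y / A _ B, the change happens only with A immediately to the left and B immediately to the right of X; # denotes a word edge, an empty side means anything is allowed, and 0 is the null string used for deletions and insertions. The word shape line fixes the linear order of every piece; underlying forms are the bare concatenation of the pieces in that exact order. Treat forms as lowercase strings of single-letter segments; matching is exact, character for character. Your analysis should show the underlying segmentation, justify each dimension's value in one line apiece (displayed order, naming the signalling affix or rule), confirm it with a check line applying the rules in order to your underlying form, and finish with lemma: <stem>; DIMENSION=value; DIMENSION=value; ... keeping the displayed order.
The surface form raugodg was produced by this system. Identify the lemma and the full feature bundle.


underlying: raug-ot-g
TOR=zo - signalled by the affix -ot
GRD=ib - signalled by the affix -g
check: raugotg -> raugotg -> raugodg
lemma: raug; TOR=zo; GRD=ib


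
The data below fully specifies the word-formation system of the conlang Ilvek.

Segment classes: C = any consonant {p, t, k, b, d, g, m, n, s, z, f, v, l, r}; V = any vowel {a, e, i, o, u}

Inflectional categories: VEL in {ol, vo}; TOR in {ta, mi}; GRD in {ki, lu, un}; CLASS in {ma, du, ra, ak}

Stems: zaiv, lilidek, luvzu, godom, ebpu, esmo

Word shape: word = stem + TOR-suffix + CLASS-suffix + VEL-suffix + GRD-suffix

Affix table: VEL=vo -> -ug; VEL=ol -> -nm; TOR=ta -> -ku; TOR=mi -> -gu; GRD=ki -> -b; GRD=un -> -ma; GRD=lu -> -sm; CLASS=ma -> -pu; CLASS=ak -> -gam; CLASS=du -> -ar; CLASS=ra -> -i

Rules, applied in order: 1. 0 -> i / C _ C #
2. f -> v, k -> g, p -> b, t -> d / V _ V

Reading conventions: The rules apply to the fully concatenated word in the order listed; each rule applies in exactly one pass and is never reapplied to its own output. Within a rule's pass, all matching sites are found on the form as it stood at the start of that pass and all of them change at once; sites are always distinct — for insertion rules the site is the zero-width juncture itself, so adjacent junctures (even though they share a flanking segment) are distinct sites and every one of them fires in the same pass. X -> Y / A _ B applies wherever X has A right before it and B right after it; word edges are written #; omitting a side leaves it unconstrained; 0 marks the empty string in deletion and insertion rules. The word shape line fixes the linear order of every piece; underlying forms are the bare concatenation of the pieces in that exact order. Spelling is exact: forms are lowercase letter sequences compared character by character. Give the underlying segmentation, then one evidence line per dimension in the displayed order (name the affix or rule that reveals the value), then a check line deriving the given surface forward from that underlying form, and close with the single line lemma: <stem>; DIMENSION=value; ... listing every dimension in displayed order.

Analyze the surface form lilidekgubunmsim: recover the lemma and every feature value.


underlying: lilidek-gu-pu-nm-sm
VEL=ol - signalled by the affix -nm
TOR=mi - signalled by the affix -gu
GRD=lu - signalled by the affix -sm
CLASS=ma - signalled by the affix -pu
check: lilidekgupunmsm -> lilidekgupunmsim -> lilidekgubunmsim
lemma: lilidek; VEL=ol; TOR=mi; GRD=lu; CLASS=ma


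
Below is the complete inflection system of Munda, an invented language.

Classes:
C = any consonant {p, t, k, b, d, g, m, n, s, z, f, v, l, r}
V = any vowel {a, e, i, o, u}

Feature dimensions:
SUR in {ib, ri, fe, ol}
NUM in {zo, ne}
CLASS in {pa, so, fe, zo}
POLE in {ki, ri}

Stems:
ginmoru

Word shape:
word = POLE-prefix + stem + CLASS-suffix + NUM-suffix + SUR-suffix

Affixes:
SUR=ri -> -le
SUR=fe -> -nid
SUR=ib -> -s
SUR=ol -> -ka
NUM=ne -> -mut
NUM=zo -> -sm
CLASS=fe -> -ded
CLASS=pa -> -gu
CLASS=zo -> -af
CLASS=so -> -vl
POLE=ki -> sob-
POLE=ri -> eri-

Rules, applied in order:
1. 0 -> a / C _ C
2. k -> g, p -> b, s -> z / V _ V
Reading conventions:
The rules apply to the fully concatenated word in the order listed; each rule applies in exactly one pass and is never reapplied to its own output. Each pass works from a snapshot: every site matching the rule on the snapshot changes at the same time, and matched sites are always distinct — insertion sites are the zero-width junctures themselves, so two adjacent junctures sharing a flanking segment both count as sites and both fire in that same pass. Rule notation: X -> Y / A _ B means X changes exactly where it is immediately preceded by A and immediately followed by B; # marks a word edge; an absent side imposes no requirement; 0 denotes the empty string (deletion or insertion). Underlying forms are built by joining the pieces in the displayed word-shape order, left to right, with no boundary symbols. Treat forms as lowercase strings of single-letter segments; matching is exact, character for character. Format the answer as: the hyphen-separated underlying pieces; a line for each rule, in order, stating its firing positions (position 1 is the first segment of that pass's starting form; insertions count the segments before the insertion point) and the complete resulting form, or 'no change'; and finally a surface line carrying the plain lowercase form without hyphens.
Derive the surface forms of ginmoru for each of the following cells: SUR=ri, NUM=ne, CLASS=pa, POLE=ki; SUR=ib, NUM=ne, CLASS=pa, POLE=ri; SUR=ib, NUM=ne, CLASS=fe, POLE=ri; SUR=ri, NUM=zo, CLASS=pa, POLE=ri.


cell SUR=ri, NUM=ne, CLASS=pa, POLE=ki:
underlying: sob-ginmoru-gu-mut-le
1. 0 -> a / C _ C: inserts after position(s) 3, 6, 15: sobaginamorugumutale
2. k -> g, p -> b, s -> z / V _ V: no change
surface: sobaginamorugumutale

cell SUR=ib, NUM=ne, CLASS=pa, POLE=ri:
underlying: eri-ginmoru-gu-mut-s
1. 0 -> a / C _ C: inserts after position(s) 6, 15: eriginamorugumutas
2. k -> g, p -> b, s -> z / V _ V: no change
surface: eriginamorugumutas

cell SUR=ib, NUM=ne, CLASS=fe, POLE=ri:
underlying: eri-ginmoru-ded-mut-s
1. 0 -> a / C _ C: inserts after position(s) 6, 13, 16: eriginamorudedamutas
2. k -> g, p -> b, s -> z / V _ V: no change
surface: eriginamorudedamutas

cell SUR=ri, NUM=zo, CLASS=pa, POLE=ri:
underlying: eri-ginmoru-gu-sm-le
1. 0 -> a / C _ C: inserts after position(s) 6, 13, 14: eriginamorugusamale
2. k -> g, p -> b, s -> z / V _ V: fires at position(s) 14: eriginamoruguzamale
surface: eriginamoruguzamale


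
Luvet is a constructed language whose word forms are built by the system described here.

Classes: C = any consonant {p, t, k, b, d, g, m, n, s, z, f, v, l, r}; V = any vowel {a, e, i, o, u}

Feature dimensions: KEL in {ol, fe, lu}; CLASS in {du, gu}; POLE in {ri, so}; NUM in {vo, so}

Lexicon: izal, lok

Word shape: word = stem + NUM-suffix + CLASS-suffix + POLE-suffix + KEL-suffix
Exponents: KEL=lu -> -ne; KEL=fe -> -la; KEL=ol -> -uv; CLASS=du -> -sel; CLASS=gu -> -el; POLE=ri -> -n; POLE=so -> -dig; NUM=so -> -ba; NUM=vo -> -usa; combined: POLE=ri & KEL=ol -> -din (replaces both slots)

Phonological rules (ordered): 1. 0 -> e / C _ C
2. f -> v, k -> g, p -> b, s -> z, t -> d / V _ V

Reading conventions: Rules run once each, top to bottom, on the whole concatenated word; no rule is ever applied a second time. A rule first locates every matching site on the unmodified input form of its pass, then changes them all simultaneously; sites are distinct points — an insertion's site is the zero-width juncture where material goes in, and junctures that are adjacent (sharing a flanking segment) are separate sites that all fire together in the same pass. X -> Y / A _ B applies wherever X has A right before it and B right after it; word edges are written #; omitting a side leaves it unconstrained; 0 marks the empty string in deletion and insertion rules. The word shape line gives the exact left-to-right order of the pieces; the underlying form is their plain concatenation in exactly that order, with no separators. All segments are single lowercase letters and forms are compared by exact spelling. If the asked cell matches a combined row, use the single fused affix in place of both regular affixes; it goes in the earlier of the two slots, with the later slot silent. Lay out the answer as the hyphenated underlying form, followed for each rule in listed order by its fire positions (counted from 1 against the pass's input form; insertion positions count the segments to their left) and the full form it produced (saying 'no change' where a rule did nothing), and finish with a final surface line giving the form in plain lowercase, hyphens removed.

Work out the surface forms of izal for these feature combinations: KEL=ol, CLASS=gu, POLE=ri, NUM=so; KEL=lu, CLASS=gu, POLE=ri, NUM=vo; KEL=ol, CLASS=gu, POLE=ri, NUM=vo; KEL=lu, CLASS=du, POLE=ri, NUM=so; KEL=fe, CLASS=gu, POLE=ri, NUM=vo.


cell KEL=ol, CLASS=gu, POLE=ri, NUM=so:
underlying: izal-ba-el-din
1. 0 -> e / C _ C: inserts after position(s) 4, 8: izalebaeledin
2. f -> v, k -> g, p -> b, s -> z, t -> d / V _ V: no change
surface: izalebaeledin

cell KEL=lu, CLASS=gu, POLE=ri, NUM=vo:
underlying: izal-usa-el-n-ne
1. 0 -> e / C _ C: inserts after position(s) 9, 10: izalusaelenene
2. f -> v, k -> g, p -> b, s -> z, t -> d / V _ V: fires at position(s) 6: izaluzaelenene
surface: izaluzaelenene

cell KEL=ol, CLASS=gu, POLE=ri, NUM=vo:
underlying: izal-usa-el-din
1. 0 -> e / C _ C: inserts after position(s) 9: izalusaeledin
2. f -> v, k -> g, p -> b, s -> z, t -> d / V _ V: fires at position(s) 6: izaluzaeledin
surface: izaluzaeledin

cell KEL=lu, CLASS=du, POLE=ri, NUM=so:
underlying: izal-ba-sel-n-ne
1. 0 -> e / C _ C: inserts after position(s) 4, 9, 10: izalebaselenene
2. f -> v, k -> g, p -> b, s -> z, t -> d / V _ V: fires at position(s) 8: izalebazelenene
surface: izalebazelenene

cell KEL=fe, CLASS=gu, POLE=ri, NUM=vo:
underlying: izal-usa-el-n-la
1. 0 -> e / C _ C: inserts after position(s) 9, 10: izalusaelenela
2. f -> v, k -> g, p -> b, s -> z, t -> d / V _ V: fires at position(s) 6: izaluzaelenela
surface: izaluzaelenela


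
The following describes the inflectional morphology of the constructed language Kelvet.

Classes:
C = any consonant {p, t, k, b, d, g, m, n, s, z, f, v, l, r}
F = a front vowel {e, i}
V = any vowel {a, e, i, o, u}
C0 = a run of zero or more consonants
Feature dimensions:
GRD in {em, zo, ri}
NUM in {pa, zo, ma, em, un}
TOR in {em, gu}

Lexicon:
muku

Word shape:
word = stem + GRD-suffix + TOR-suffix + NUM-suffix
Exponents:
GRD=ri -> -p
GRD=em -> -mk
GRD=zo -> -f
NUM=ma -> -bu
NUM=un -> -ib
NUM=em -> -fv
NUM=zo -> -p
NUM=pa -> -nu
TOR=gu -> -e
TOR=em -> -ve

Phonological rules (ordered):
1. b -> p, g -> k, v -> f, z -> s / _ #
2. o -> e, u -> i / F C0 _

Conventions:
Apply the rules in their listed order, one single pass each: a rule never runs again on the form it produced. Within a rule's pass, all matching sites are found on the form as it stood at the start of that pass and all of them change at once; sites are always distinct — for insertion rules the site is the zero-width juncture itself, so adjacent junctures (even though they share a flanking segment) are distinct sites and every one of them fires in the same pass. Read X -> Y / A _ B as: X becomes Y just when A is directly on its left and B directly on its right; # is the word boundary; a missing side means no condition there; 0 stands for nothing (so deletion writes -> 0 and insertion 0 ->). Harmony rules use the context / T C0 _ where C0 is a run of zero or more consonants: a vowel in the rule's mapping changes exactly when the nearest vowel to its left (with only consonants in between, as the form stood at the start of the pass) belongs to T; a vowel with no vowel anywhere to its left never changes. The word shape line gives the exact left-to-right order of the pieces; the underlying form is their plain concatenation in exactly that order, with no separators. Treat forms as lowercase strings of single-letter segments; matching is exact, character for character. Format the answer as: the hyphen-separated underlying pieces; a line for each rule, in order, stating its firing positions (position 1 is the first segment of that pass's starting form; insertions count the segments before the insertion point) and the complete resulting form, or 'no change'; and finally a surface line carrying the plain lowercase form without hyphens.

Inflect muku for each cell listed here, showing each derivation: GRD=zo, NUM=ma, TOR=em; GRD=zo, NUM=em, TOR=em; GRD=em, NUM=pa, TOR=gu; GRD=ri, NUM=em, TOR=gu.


cell GRD=zo, NUM=ma, TOR=em:
underlying: muku-f-ve-bu
1. b -> p, g -> k, v -> f, z -> s / _ #: no change
2. o -> e, u -> i / F C0 _: fires at position(s) 9: mukufvebi
surface: mukufvebi

cell GRD=zo, NUM=em, TOR=em:
underlying: muku-f-ve-fv
1. b -> p, g -> k, v -> f, z -> s / _ #: fires at position(s) 9: mukufveff
2. o -> e, u -> i / F C0 _: no change
surface: mukufveff

cell GRD=em, NUM=pa, TOR=gu:
underlying: muku-mk-e-nu
1. b -> p, g -> k, v -> f, z -> s / _ #: no change
2. o -> e, u -> i / F C0 _: fires at position(s) 9: mukumkeni
surface: mukumkeni

cell GRD=ri, NUM=em, TOR=gu:
underlying: muku-p-e-fv
1. b -> p, g -> k, v -> f, z -> s / _ #: fires at position(s) 8: mukupeff
2. o -> e, u -> i / F C0 _: no change
surface: mukupeff


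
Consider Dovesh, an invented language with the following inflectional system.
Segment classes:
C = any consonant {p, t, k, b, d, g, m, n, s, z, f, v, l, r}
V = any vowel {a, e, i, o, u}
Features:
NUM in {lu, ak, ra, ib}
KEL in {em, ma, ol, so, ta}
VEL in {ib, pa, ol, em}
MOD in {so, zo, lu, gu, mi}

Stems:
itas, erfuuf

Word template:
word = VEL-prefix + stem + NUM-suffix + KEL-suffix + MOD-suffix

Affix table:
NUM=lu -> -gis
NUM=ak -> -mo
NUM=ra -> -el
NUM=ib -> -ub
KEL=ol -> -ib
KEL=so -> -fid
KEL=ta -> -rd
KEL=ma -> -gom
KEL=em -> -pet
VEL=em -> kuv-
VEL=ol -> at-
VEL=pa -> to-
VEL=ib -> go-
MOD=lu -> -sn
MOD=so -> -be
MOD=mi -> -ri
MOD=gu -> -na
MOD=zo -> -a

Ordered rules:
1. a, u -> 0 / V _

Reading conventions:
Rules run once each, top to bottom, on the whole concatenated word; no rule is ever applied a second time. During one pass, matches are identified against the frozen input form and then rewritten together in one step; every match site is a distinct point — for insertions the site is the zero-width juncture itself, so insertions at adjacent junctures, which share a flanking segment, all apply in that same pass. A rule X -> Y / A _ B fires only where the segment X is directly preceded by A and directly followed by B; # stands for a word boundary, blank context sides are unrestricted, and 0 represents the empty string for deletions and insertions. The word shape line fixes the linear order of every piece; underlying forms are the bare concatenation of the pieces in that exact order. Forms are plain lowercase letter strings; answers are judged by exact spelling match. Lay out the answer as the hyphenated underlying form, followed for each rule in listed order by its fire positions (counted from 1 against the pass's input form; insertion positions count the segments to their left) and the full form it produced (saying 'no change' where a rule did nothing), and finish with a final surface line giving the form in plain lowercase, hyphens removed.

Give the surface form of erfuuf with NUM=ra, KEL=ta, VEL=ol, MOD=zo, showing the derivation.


underlying: at-erfuuf-el-rd-a
1. a, u -> 0 / V _: fires at position(s) 7: aterfufelrda
surface: aterfufelrda


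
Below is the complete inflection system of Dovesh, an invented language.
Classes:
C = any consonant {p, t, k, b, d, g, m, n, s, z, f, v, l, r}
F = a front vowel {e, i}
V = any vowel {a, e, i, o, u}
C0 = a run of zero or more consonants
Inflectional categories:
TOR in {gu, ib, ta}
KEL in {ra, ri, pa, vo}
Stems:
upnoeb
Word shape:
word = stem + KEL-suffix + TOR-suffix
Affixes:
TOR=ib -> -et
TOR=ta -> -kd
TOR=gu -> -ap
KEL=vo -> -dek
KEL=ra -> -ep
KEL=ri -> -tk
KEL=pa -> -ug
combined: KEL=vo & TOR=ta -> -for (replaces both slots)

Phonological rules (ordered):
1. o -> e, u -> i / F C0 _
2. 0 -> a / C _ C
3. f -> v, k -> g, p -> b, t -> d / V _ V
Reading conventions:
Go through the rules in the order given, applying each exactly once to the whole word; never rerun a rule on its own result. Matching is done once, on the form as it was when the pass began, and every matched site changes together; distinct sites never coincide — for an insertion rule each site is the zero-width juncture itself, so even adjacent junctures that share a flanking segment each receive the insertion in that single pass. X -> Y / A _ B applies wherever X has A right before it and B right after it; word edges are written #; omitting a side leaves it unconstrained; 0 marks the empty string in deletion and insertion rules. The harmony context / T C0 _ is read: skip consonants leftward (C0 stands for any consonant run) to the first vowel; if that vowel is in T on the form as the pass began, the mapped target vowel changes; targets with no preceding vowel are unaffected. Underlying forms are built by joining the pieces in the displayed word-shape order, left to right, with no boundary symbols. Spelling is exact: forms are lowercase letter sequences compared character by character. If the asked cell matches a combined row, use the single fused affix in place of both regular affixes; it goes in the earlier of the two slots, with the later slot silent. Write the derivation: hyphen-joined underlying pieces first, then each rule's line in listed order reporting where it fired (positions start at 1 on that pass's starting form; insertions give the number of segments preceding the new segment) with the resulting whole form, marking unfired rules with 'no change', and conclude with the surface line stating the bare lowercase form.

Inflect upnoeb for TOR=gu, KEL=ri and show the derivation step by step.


underlying: upnoeb-tk-ap
1. o -> e, u -> i / F C0 _: no change
2. 0 -> a / C _ C: inserts after position(s) 2, 6, 7: upanoebatakap
3. f -> v, k -> g, p -> b, t -> d / V _ V: fires at position(s) 2, 9, 11: ubanoebadagap
surface: ubanoebadagap


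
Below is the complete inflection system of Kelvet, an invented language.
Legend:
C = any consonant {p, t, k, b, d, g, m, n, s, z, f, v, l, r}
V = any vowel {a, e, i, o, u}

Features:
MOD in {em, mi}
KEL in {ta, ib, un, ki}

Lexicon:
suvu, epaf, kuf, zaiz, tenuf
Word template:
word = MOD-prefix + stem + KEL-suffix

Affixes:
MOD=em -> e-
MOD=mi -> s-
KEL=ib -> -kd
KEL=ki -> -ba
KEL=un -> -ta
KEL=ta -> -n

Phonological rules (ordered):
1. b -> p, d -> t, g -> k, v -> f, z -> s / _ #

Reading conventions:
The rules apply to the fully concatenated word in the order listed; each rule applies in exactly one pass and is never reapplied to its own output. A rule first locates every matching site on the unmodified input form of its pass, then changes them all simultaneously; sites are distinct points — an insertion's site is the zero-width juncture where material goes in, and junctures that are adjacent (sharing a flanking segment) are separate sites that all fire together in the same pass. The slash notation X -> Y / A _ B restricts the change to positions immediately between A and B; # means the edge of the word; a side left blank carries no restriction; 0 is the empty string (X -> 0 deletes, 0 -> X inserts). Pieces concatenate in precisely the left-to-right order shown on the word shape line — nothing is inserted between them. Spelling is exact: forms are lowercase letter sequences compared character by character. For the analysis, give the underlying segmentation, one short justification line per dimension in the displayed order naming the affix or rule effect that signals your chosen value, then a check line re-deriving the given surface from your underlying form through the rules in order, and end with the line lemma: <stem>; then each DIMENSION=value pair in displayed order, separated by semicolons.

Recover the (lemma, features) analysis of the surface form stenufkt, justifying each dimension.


underlying: s-tenuf-kd
MOD=mi - signalled by the affix s-
KEL=ib - signalled by the affix -kd
check: stenufkd -> stenufkt
lemma: tenuf; MOD=mi; KEL=ib


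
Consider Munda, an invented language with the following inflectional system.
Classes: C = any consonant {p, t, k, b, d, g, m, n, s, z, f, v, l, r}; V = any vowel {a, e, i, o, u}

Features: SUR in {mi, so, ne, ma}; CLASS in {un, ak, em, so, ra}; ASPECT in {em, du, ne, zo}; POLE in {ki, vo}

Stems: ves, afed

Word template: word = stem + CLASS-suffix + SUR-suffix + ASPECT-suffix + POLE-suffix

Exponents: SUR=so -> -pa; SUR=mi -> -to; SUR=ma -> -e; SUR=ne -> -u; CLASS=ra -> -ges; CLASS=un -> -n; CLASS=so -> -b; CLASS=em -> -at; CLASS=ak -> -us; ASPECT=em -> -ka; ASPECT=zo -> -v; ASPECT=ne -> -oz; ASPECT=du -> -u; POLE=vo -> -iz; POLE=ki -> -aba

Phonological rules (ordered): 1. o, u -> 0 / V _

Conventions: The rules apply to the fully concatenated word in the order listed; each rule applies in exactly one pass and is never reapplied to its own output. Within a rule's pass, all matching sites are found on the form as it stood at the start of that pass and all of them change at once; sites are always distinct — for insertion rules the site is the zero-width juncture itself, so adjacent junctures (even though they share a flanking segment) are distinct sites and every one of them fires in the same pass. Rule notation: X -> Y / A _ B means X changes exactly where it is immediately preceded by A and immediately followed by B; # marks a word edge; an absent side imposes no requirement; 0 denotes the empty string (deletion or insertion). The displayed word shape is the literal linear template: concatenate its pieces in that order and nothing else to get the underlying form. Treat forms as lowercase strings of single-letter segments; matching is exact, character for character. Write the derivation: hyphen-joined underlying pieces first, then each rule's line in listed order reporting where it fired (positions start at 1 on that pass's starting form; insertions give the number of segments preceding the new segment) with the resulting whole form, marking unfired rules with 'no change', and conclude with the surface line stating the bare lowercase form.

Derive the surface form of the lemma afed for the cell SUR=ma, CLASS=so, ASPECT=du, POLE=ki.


underlying: afed-b-e-u-aba
1. o, u -> 0 / V _: fires at position(s) 7: afedbeaba
surface: afedbeaba


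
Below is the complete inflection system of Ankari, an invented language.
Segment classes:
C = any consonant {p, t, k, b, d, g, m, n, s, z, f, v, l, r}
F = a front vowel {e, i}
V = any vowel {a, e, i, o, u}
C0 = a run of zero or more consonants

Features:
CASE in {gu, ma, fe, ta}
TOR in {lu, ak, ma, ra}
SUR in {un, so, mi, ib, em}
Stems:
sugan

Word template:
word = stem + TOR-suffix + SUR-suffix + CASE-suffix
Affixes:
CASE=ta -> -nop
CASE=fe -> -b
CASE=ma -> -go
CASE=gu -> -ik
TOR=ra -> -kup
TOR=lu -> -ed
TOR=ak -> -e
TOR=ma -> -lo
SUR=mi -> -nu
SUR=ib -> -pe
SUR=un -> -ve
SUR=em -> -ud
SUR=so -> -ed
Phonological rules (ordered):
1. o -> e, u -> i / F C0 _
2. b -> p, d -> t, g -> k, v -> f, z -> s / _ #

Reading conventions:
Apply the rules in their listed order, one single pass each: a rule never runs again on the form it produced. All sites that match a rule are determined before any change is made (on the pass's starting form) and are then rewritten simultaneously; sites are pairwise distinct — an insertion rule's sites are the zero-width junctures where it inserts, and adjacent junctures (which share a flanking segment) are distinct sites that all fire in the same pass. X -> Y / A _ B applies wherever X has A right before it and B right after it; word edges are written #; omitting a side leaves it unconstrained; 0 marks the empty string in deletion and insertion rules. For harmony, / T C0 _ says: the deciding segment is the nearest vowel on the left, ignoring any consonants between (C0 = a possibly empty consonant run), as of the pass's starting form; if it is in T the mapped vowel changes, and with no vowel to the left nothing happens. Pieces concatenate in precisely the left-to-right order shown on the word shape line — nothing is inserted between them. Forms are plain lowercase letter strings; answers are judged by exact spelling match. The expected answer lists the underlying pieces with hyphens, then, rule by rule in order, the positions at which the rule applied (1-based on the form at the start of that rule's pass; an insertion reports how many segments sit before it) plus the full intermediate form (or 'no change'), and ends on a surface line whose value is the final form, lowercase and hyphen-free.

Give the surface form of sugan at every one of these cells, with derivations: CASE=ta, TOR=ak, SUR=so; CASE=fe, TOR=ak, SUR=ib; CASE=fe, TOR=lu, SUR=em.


cell CASE=ta, TOR=ak, SUR=so:
underlying: sugan-e-ed-nop
1. o -> e, u -> i / F C0 _: fires at position(s) 10: suganeednep
2. b -> p, d -> t, g -> k, v -> f, z -> s / _ #: no change
surface: suganeednep

cell CASE=fe, TOR=ak, SUR=ib:
underlying: sugan-e-pe-b
1. o -> e, u -> i / F C0 _: no change
2. b -> p, d -> t, g -> k, v -> f, z -> s / _ #: fires at position(s) 9: suganepep
surface: suganepep

cell CASE=fe, TOR=lu, SUR=em:
underlying: sugan-ed-ud-b
1. o -> e, u -> i / F C0 _: fires at position(s) 8: suganedidb
2. b -> p, d -> t, g -> k, v -> f, z -> s / _ #: fires at position(s) 10: suganedidp
surface: suganedidp


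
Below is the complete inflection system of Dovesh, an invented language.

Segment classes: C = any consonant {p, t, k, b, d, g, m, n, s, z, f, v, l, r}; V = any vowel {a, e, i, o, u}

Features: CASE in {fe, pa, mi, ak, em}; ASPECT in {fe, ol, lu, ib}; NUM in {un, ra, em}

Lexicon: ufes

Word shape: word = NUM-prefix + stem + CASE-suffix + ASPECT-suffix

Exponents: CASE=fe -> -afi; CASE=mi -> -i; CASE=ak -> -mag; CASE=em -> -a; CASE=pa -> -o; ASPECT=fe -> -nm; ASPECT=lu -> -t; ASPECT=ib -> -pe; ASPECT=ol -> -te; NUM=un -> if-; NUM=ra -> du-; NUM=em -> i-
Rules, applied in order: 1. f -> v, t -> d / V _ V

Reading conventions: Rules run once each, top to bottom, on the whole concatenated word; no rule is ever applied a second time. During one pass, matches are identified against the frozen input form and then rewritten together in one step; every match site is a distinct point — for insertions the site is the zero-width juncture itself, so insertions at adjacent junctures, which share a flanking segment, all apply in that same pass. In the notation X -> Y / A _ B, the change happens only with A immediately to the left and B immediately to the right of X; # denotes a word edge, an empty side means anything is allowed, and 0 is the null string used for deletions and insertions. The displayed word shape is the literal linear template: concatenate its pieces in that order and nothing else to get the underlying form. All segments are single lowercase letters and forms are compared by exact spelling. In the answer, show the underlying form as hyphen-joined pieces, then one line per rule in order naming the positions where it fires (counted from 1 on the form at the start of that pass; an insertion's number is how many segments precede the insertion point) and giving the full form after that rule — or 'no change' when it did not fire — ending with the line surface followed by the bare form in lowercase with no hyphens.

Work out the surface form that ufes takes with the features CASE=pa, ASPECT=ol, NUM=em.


underlying: i-ufes-o-te
1. f -> v, t -> d / V _ V: fires at position(s) 3, 7: iuvesode
surface: iuvesode


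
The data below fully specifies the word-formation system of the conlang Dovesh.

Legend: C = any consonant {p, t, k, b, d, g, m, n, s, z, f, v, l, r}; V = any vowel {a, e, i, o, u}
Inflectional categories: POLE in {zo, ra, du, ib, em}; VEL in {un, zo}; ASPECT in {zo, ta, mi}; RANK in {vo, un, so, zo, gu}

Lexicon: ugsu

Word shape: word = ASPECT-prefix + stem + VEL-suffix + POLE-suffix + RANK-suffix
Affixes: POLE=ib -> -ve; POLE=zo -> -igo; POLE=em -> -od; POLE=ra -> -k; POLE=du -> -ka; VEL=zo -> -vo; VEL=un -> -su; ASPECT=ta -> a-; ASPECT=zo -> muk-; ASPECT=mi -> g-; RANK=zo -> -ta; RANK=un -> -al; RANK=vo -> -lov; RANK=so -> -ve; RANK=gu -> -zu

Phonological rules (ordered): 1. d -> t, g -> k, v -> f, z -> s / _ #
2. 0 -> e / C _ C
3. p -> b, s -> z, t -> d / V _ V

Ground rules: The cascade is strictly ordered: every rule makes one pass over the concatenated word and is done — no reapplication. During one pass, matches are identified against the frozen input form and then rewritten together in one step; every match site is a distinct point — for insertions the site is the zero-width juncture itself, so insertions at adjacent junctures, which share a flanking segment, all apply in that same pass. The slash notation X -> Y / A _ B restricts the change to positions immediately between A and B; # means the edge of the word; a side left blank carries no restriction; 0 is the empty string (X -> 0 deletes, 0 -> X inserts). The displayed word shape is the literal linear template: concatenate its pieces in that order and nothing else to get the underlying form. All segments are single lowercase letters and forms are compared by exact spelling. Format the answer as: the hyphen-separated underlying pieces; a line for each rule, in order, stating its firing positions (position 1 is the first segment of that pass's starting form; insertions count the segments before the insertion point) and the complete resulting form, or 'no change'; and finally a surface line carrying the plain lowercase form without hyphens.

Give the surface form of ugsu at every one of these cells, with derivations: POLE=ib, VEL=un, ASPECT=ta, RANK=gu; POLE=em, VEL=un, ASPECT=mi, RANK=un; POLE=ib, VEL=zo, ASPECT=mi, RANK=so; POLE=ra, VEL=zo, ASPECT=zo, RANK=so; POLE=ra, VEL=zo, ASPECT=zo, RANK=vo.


cell POLE=ib, VEL=un, ASPECT=ta, RANK=gu:
underlying: a-ugsu-su-ve-zu
1. d -> t, g -> k, v -> f, z -> s / _ #: no change
2. 0 -> e / C _ C: inserts after position(s) 3: augesusuvezu
3. p -> b, s -> z, t -> d / V _ V: fires at position(s) 5, 7: augezuzuvezu
surface: augezuzuvezu

cell POLE=em, VEL=un, ASPECT=mi, RANK=un:
underlying: g-ugsu-su-od-al
1. d -> t, g -> k, v -> f, z -> s / _ #: no change
2. 0 -> e / C _ C: inserts after position(s) 3: gugesusuodal
3. p -> b, s -> z, t -> d / V _ V: fires at position(s) 5, 7: gugezuzuodal
surface: gugezuzuodal

cell POLE=ib, VEL=zo, ASPECT=mi, RANK=so:
underlying: g-ugsu-vo-ve-ve
1. d -> t, g -> k, v -> f, z -> s / _ #: no change
2. 0 -> e / C _ C: inserts after position(s) 3: gugesuvoveve
3. p -> b, s -> z, t -> d / V _ V: fires at position(s) 5: gugezuvoveve
surface: gugezuvoveve

cell POLE=ra, VEL=zo, ASPECT=zo, RANK=so:
underlying: muk-ugsu-vo-k-ve
1. d -> t, g -> k, v -> f, z -> s / _ #: no change
2. 0 -> e / C _ C: inserts after position(s) 5, 10: mukugesuvokeve
3. p -> b, s -> z, t -> d / V _ V: fires at position(s) 7: mukugezuvokeve
surface: mukugezuvokeve

cell POLE=ra, VEL=zo, ASPECT=zo, RANK=vo:
underlying: muk-ugsu-vo-k-lov
1. d -> t, g -> k, v -> f, z -> s / _ #: fires at position(s) 13: mukugsuvoklof
2. 0 -> e / C _ C: inserts after position(s) 5, 10: mukugesuvokelof
3. p -> b, s -> z, t -> d / V _ V: fires at position(s) 7: mukugezuvokelof
surface: mukugezuvokelof


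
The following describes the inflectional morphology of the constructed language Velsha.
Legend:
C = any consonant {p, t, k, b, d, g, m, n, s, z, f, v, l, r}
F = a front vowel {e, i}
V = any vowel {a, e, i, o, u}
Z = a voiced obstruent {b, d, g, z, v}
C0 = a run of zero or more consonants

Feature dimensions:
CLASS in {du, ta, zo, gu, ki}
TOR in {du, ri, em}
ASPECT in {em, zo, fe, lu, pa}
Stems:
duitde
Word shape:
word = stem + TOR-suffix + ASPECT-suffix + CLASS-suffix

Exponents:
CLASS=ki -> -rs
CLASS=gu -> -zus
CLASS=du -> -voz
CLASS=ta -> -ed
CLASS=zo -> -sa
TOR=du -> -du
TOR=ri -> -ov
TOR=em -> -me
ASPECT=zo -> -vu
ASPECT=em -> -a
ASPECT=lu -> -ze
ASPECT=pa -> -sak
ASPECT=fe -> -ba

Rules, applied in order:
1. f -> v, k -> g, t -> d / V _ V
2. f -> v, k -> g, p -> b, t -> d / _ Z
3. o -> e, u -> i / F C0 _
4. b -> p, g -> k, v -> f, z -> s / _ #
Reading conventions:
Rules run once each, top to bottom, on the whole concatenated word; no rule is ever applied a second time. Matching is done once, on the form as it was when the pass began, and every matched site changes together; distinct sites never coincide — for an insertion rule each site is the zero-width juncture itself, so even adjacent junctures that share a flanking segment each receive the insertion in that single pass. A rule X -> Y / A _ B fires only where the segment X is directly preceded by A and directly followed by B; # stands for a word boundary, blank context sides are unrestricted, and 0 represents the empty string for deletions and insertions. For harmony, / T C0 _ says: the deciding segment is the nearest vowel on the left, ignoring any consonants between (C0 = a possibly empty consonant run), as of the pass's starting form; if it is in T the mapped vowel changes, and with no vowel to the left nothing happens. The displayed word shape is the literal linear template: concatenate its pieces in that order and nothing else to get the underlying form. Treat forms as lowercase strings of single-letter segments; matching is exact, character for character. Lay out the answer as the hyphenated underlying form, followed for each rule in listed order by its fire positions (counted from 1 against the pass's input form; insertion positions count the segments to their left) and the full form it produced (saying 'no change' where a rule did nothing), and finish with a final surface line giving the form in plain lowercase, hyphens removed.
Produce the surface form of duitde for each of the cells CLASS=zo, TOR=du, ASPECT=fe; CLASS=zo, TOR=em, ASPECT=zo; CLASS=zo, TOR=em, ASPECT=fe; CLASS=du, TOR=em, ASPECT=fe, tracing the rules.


cell CLASS=zo, TOR=du, ASPECT=fe:
underlying: duitde-du-ba-sa
1. f -> v, k -> g, t -> d / V _ V: no change
2. f -> v, k -> g, p -> b, t -> d / _ Z: fires at position(s) 4: duiddedubasa
3. o -> e, u -> i / F C0 _: fires at position(s) 8: duiddedibasa
4. b -> p, g -> k, v -> f, z -> s / _ #: no change
surface: duiddedibasa

cell CLASS=zo, TOR=em, ASPECT=zo:
underlying: duitde-me-vu-sa
1. f -> v, k -> g, t -> d / V _ V: no change
2. f -> v, k -> g, p -> b, t -> d / _ Z: fires at position(s) 4: duiddemevusa
3. o -> e, u -> i / F C0 _: fires at position(s) 10: duiddemevisa
4. b -> p, g -> k, v -> f, z -> s / _ #: no change
surface: duiddemevisa

cell CLASS=zo, TOR=em, ASPECT=fe:
underlying: duitde-me-ba-sa
1. f -> v, k -> g, t -> d / V _ V: no change
2. f -> v, k -> g, p -> b, t -> d / _ Z: fires at position(s) 4: duiddemebasa
3. o -> e, u -> i / F C0 _: no change
4. b -> p, g -> k, v -> f, z -> s / _ #: no change
surface: duiddemebasa

cell CLASS=du, TOR=em, ASPECT=fe:
underlying: duitde-me-ba-voz
1. f -> v, k -> g, t -> d / V _ V: no change
2. f -> v, k -> g, p -> b, t -> d / _ Z: fires at position(s) 4: duiddemebavoz
3. o -> e, u -> i / F C0 _: no change
4. b -> p, g -> k, v -> f, z -> s / _ #: fires at position(s) 13: duiddemebavos
surface: duiddemebavos


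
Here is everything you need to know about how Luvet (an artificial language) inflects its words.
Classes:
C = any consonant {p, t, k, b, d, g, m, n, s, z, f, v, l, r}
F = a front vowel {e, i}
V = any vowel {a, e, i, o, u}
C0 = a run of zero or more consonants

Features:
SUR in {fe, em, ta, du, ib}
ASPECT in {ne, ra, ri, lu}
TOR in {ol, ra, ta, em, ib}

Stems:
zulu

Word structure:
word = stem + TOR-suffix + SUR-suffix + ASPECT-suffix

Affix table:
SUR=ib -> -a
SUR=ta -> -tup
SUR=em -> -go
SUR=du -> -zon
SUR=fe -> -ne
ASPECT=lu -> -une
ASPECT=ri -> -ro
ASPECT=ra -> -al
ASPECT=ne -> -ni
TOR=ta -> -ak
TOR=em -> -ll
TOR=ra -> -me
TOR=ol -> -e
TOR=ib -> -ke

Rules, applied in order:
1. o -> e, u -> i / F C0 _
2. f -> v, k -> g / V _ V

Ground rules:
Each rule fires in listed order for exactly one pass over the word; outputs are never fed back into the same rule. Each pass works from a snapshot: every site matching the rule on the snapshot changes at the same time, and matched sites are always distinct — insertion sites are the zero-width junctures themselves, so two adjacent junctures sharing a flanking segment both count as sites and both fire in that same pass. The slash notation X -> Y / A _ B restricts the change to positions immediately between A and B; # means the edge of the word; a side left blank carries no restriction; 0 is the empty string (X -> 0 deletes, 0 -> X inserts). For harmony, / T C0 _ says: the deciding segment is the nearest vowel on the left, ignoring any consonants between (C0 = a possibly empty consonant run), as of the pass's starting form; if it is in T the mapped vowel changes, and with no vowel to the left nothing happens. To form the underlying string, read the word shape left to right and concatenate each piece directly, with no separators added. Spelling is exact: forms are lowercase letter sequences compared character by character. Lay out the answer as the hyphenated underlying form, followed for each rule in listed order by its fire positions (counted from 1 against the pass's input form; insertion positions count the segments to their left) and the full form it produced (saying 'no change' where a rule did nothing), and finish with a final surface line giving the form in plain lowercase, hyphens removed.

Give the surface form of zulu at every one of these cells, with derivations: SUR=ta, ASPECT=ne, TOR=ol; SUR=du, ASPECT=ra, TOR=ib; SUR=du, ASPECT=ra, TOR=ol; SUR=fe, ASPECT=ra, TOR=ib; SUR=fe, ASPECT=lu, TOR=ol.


cell SUR=ta, ASPECT=ne, TOR=ol:
underlying: zulu-e-tup-ni
1. o -> e, u -> i / F C0 _: fires at position(s) 7: zuluetipni
2. f -> v, k -> g / V _ V: no change
surface: zuluetipni

cell SUR=du, ASPECT=ra, TOR=ib:
underlying: zulu-ke-zon-al
1. o -> e, u -> i / F C0 _: fires at position(s) 8: zulukezenal
2. f -> v, k -> g / V _ V: fires at position(s) 5: zulugezenal
surface: zulugezenal

cell SUR=du, ASPECT=ra, TOR=ol:
underlying: zulu-e-zon-al
1. o -> e, u -> i / F C0 _: fires at position(s) 7: zuluezenal
2. f -> v, k -> g / V _ V: no change
surface: zuluezenal

cell SUR=fe, ASPECT=ra, TOR=ib:
underlying: zulu-ke-ne-al
1. o -> e, u -> i / F C0 _: no change
2. f -> v, k -> g / V _ V: fires at position(s) 5: zulugeneal
surface: zulugeneal

cell SUR=fe, ASPECT=lu, TOR=ol:
underlying: zulu-e-ne-une
1. o -> e, u -> i / F C0 _: fires at position(s) 8: zulueneine
2. f -> v, k -> g / V _ V: no change
surface: zulueneine


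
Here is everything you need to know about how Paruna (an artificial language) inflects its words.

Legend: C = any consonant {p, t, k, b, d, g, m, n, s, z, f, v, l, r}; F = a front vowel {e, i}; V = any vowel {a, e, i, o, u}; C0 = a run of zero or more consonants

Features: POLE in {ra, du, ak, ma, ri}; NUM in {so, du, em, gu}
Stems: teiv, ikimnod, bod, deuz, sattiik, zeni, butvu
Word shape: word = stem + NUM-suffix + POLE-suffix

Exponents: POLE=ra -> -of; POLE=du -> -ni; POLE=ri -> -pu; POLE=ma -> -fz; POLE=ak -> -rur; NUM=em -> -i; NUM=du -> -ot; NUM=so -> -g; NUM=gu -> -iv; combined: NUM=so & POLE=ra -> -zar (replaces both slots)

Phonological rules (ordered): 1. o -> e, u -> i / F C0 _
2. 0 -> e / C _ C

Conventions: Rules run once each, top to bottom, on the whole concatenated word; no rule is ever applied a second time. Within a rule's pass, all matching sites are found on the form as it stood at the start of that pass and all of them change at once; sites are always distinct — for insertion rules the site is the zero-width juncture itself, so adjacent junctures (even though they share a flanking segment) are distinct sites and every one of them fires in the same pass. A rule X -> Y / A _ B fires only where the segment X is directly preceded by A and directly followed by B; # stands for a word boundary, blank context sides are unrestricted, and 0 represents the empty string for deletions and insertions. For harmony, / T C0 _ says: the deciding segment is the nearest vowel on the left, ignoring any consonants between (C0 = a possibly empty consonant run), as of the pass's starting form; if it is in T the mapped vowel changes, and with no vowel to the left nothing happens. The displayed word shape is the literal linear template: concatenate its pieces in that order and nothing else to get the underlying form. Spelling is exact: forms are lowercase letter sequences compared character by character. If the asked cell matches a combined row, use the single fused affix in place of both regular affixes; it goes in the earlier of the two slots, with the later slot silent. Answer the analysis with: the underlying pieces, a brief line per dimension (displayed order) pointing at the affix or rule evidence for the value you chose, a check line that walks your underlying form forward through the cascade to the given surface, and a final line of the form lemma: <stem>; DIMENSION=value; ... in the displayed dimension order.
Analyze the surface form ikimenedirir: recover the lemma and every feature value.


underlying: ikimnod-i-rur
POLE=ak - signalled by the affix -rur
NUM=em - signalled by the affix -i
check: ikimnodirur -> ikimnedirir -> ikimenedirir
lemma: ikimnod; POLE=ak; NUM=em
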